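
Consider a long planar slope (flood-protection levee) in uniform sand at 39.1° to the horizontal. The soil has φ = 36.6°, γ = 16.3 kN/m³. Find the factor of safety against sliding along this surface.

FS = 0.91

For a dry cohesionless infinite slope the factor of safety is FS = tanφ / tanβ.
FS = tan36.6° / tan39.1° = 0.7427 / 0.8127 = 0.914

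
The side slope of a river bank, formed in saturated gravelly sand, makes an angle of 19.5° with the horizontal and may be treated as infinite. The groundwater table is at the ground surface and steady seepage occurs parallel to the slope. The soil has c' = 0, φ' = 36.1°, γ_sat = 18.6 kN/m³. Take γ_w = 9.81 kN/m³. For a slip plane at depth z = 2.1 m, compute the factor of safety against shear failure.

With seepage parallel to the slope and the water table at the surface, the effective normal stress on the slip plane uses the buoyant unit weight γ' = γ_sat − γ_w while the driving shear stress uses γ_sat:
FS = [c' + γ' z cos²β tanφ'] / [γ_sat z sinβ cosβ]
(For c' = 0 this reduces to FS = (γ'/γ_sat)·tanφ'/tanβ.)
γ' = 18.6 − 9.81 = 8.79 kN/m³
Numerator = 0.0 + 8.79·2.1·cos²19.5°·tan36.1° = 0.0 + 8.79·2.1·0.8886·0.7292 = 11.961 kPa
Denominator = 18.6·2.1·sin19.5°·cos19.5° = 18.6·2.1·0.3338·0.9426 = 12.291 kPa
FS = 11.961 / 12.291 = 0.973

FS = 0.97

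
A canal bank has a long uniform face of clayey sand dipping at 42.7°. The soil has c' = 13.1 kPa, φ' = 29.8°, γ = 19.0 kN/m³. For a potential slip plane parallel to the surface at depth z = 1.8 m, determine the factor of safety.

FS = 1.39

For an infinite slope with a slip plane parallel to the surface (no pore pressure): FS = [c' + γz cos²β tanφ'] / [γz sinβ cosβ].
γz = 19.0·1.8 = 34.20 kN/m²
Numerator = 13.1 + 34.20·cos²42.7°·tan29.8° = 13.1 + 34.20·0.5401·0.5727 = 23.679 kPa
Denominator = 34.20·sin42.7°·cos42.7° = 34.20·0.6782·0.7349 = 17.045 kPa
FS = 23.679 / 17.045 = 1.389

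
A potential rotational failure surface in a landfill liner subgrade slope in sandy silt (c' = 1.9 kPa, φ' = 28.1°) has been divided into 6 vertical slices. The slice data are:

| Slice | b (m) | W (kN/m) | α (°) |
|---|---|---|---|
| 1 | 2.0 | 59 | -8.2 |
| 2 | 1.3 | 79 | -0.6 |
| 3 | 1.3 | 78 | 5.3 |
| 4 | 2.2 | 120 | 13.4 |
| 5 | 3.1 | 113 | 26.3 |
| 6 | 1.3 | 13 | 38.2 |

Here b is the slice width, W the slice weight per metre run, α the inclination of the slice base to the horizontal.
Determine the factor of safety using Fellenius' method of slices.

FS = 3.09

Ordinary method of slices: FS = Σ[c'·Δl_i + (W_i cosα_i)·tanφ'] / Σ W_i sinα_i, with Δl_i = b_i / cosα_i.
Slice 1: Δl = 2.0/cos(-8.2°) = 2.021 m; N'_1 = 59·cos(-8.2°) = 58.4; c'Δl = 3.84; W sinα = -8.4
Slice 2: Δl = 1.3/cos(-0.6°) = 1.300 m; N'_2 = 79·cos(-0.6°) = 79.0; c'Δl = 2.47; W sinα = -0.8
Slice 3: Δl = 1.3/cos5.3° = 1.306 m; N'_3 = 78·cos5.3° = 77.7; c'Δl = 2.48; W sinα = 7.2
Slice 4: Δl = 2.2/cos13.4° = 2.262 m; N'_4 = 120·cos13.4° = 116.7; c'Δl = 4.30; W sinα = 27.8
Slice 5: Δl = 3.1/cos26.3° = 3.458 m; N'_5 = 113·cos26.3° = 101.3; c'Δl = 6.57; W sinα = 50.1
Slice 6: Δl = 1.3/cos38.2° = 1.654 m; N'_6 = 13·cos38.2° = 10.2; c'Δl = 3.14; W sinα = 8.0
Σc'Δl = 22.8 kN/m; ΣN' = 443.3 kN/m; ΣW sinα = 83.9 kN/m
Resisting = 22.8 + 443.3·tan28.1° = 22.8 + 236.7 = 259.5 kN/m
FS = 259.5 / 83.9 = 3.094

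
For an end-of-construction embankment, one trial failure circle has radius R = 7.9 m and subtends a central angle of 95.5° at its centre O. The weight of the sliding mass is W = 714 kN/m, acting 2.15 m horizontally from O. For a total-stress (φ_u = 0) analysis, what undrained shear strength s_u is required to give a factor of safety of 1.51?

FS = s_u·L_a·R / (W·d), so s_u = FS·W·d / (L_a·R).
Arc length L_a = R·θ = 7.9·(95.5°·π/180) = 7.9·1.6668 = 13.17 m
s_u = 1.51·714·2.15 / (13.17·7.9) = 2318.0 / 104.02 = 22.28 kPa

s_u = 22.3 kPa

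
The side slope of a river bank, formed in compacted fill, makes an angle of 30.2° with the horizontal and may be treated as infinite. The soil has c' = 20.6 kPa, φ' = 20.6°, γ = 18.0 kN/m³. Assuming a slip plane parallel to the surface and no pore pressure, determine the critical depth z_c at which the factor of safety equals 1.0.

Setting FS = 1.00 in FS = [c' + γz cos²β tanφ'] / [γz sinβ cosβ] and solving for z:
z = c' / [γ cosβ (FS·sinβ − cosβ·tanφ')]
  = 20.6 / [18.0·cos30.2°·(1.00·sin30.2° − cos30.2°·tan20.6°)]
  = 20.6 / [18.0·0.8643·(1.00·0.5030 − 0.8643·0.3759)]
  = 20.6 / 2.7716 = 7.432 m

z_c = 7.43 m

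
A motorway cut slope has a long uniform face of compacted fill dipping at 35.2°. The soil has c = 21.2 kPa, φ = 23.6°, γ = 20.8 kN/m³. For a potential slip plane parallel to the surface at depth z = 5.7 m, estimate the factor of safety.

FS = 1.00

For an infinite slope with a slip plane parallel to the surface (no pore pressure): FS = [c + γz cos²β tanφ] / [γz sinβ cosβ].
γz = 20.8·5.7 = 118.56 kN/m²
Numerator = 21.2 + 118.56·cos²35.2°·tan23.6° = 21.2 + 118.56·0.6677·0.4369 = 55.787 kPa
Denominator = 118.56·sin35.2°·cos35.2° = 118.56·0.5764·0.8171 = 55.845 kPa
FS = 55.787 / 55.845 = 0.999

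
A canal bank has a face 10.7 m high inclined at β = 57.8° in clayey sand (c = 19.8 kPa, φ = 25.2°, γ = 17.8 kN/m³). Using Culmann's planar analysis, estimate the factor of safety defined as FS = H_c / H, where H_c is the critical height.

H_c = (4c/γ) · sinβ cosφ / [1 − cos(β − φ)]
    = (4·19.8/17.8) · sin57.8°·cos25.2° / [1 − cos32.6°]
    = 4.449 · 0.7657 / 0.1575 = 21.62 m
FS = H_c / H = 21.62 / 10.7 = 2.021

FS = 2.02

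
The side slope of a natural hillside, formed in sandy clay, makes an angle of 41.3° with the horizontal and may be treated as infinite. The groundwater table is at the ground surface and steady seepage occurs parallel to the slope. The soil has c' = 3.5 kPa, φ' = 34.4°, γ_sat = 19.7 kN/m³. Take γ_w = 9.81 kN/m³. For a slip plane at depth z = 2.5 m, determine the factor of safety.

With seepage parallel to the slope and the water table at the surface, the effective normal stress on the slip plane uses the buoyant unit weight γ' = γ_sat − γ_w while the driving shear stress uses γ_sat:
FS = [c' + γ' z cos²β tanφ'] / [γ_sat z sinβ cosβ]
γ' = 19.7 − 9.81 = 9.89 kN/m³
Numerator = 3.5 + 9.89·2.5·cos²41.3°·tan34.4° = 3.5 + 9.89·2.5·0.5644·0.6847 = 13.055 kPa
Denominator = 19.7·2.5·sin41.3°·cos41.3° = 19.7·2.5·0.6600·0.7513 = 24.420 kPa
FS = 13.055 / 24.420 = 0.535

FS = 0.53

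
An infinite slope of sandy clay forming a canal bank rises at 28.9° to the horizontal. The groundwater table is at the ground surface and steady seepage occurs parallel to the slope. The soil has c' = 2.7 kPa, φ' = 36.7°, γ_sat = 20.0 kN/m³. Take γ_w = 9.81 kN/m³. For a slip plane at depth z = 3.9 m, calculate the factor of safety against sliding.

With seepage parallel to the slope and the water table at the surface, the effective normal stress on the slip plane uses the buoyant unit weight γ' = γ_sat − γ_w while the driving shear stress uses γ_sat:
FS = [c' + γ' z cos²β tanφ'] / [γ_sat z sinβ cosβ]
γ' = 20.0 − 9.81 = 10.19 kN/m³
Numerator = 2.7 + 10.19·3.9·cos²28.9°·tan36.7° = 2.7 + 10.19·3.9·0.7664·0.7454 = 25.403 kPa
Denominator = 20.0·3.9·sin28.9°·cos28.9° = 20.0·3.9·0.4833·0.8755 = 33.002 kPa
FS = 25.403 / 33.002 = 0.770

FS = 0.77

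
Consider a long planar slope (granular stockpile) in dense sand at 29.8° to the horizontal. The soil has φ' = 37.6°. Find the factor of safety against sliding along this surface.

FS = 1.34

For a dry cohesionless infinite slope the factor of safety is FS = tanφ' / tanβ.
FS = tan37.6° / tan29.8° = 0.7701 / 0.5727 = 1.345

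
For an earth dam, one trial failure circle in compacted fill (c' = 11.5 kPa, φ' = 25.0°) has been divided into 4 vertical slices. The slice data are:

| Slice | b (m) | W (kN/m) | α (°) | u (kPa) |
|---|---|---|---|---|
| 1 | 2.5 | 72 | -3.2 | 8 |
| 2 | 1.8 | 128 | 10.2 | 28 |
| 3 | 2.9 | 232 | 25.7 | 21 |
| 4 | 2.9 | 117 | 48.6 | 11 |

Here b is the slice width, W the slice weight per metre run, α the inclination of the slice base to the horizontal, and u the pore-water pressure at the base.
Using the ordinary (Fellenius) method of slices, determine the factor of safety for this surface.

FS = 1.33

Ordinary method of slices: FS = Σ[c'·Δl_i + (W_i cosα_i − u_i·Δl_i)·tanφ'] / Σ W_i sinα_i, with Δl_i = b_i / cosα_i.
Slice 1: Δl = 2.5/cos(-3.2°) = 2.504 m; N'_1 = 72·cos(-3.2°) − 8·2.504 = 51.9; c'Δl = 28.79; W sinα = -4.0
Slice 2: Δl = 1.8/cos10.2° = 1.829 m; N'_2 = 128·cos10.2° − 28·1.829 = 74.8; c'Δl = 21.03; W sinα = 22.7
Slice 3: Δl = 2.9/cos25.7° = 3.218 m; N'_3 = 232·cos25.7° − 21·3.218 = 141.5; c'Δl = 37.01; W sinα = 100.6
Slice 4: Δl = 2.9/cos48.6° = 4.385 m; N'_4 = 117·cos48.6° − 11·4.385 = 29.1; c'Δl = 50.43; W sinα = 87.8
Σc'Δl = 137.3 kN/m; ΣN' = 297.2 kN/m; ΣW sinα = 207.0 kN/m
Resisting = 137.3 + 297.2·tan25.0° = 137.3 + 138.6 = 275.9 kN/m
FS = 275.9 / 207.0 = 1.333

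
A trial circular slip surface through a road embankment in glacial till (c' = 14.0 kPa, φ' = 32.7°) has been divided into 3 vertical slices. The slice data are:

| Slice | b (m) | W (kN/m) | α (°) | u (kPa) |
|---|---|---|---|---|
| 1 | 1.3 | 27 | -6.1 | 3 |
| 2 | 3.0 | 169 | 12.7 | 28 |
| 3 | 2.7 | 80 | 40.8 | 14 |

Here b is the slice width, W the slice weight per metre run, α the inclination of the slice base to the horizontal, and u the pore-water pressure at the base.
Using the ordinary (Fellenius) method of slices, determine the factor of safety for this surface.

FS = 2.12

Ordinary method of slices: FS = Σ[c'·Δl_i + (W_i cosα_i − u_i·Δl_i)·tanφ'] / Σ W_i sinα_i, with Δl_i = b_i / cosα_i.
Slice 1: Δl = 1.3/cos(-6.1°) = 1.307 m; N'_1 = 27·cos(-6.1°) − 3·1.307 = 22.9; c'Δl = 18.30; W sinα = -2.9
Slice 2: Δl = 3.0/cos12.7° = 3.075 m; N'_2 = 169·cos12.7° − 28·3.075 = 78.8; c'Δl = 43.05; W sinα = 37.2
Slice 3: Δl = 2.7/cos40.8° = 3.567 m; N'_3 = 80·cos40.8° − 14·3.567 = 10.6; c'Δl = 49.93; W sinα = 52.3
Σc'Δl = 111.3 kN/m; ΣN' = 112.3 kN/m; ΣW sinα = 86.6 kN/m
Resisting = 111.3 + 112.3·tan32.7° = 111.3 + 72.1 = 183.4 kN/m
FS = 183.4 / 86.6 = 2.119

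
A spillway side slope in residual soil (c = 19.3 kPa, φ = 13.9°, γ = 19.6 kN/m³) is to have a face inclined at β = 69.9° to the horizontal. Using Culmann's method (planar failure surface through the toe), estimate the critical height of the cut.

H_c = 8.15 m

Culmann's analysis gives the critical failure plane at α_cr = (β + φ)/2 = (69.9 + 13.9)/2 = 41.9°, and the critical height
H_c = (4c/γ) · sinβ cosφ / [1 − cos(β − φ)]
    = (4·19.3/19.6) · sin69.9°·cos13.9° / [1 − cos(56.0°)]
    = 3.939 · 0.9391·0.9707 / [1 − 0.5592]
    = 3.939 · 0.9116 / 0.4408
    = 8.15 m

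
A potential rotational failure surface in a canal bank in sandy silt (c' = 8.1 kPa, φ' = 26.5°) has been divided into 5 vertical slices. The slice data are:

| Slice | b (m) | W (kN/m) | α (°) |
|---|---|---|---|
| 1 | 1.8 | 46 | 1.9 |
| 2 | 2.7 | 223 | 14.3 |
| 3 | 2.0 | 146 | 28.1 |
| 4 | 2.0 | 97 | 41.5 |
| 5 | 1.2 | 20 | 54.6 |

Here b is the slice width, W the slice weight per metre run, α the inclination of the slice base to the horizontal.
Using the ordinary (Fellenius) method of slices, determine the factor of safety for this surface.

Ordinary method of slices: FS = Σ[c'·Δl_i + (W_i cosα_i)·tanφ'] / Σ W_i sinα_i, with Δl_i = b_i / cosα_i.
Slice 1: Δl = 1.8/cos1.9° = 1.801 m; N'_1 = 46·cos1.9° = 46.0; c'Δl = 14.59; W sinα = 1.5
Slice 2: Δl = 2.7/cos14.3° = 2.786 m; N'_2 = 223·cos14.3° = 216.1; c'Δl = 22.57; W sinα = 55.1
Slice 3: Δl = 2.0/cos28.1° = 2.267 m; N'_3 = 146·cos28.1° = 128.8; c'Δl = 18.36; W sinα = 68.8
Slice 4: Δl = 2.0/cos41.5° = 2.670 m; N'_4 = 97·cos41.5° = 72.6; c'Δl = 21.63; W sinα = 64.3
Slice 5: Δl = 1.2/cos54.6° = 2.072 m; N'_5 = 20·cos54.6° = 11.6; c'Δl = 16.78; W sinα = 16.3
Σc'Δl = 93.9 kN/m; ΣN' = 475.1 kN/m; ΣW sinα = 206.0 kN/m
Resisting = 93.9 + 475.1·tan26.5° = 93.9 + 236.9 = 330.8 kN/m
FS = 330.8 / 206.0 = 1.606

FS = 1.61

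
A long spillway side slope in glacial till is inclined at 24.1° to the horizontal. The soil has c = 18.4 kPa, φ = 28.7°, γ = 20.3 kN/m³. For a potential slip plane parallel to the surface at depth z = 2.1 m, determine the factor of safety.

For an infinite slope with a slip plane parallel to the surface (no pore pressure): FS = [c + γz cos²β tanφ] / [γz sinβ cosβ].
γz = 20.3·2.1 = 42.63 kN/m²
Numerator = 18.4 + 42.63·cos²24.1°·tan28.7° = 18.4 + 42.63·0.8333·0.5475 = 37.848 kPa
Denominator = 42.63·sin24.1°·cos24.1° = 42.63·0.4083·0.9128 = 15.890 kPa
FS = 37.848 / 15.890 = 2.382

FS = 2.38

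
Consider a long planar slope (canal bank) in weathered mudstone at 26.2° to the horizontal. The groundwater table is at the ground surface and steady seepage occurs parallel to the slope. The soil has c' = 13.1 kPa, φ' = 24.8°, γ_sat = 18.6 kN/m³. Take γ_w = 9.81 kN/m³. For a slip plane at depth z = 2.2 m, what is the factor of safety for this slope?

With seepage parallel to the slope and the water table at the surface, the effective normal stress on the slip plane uses the buoyant unit weight γ' = γ_sat − γ_w while the driving shear stress uses γ_sat:
FS = [c' + γ' z cos²β tanφ'] / [γ_sat z sinβ cosβ]
γ' = 18.6 − 9.81 = 8.79 kN/m³
Numerator = 13.1 + 8.79·2.2·cos²26.2°·tan24.8° = 13.1 + 8.79·2.2·0.8051·0.4621 = 20.294 kPa
Denominator = 18.6·2.2·sin26.2°·cos26.2° = 18.6·2.2·0.4415·0.8973 = 16.210 kPa
FS = 20.294 / 16.210 = 1.252

FS = 1.25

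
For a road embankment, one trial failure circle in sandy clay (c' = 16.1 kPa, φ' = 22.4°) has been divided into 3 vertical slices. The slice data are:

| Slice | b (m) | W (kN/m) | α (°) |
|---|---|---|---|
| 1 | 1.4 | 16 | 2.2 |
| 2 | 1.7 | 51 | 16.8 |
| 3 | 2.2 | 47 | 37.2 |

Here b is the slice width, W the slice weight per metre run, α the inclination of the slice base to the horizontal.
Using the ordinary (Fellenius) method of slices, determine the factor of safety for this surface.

FS = 3.15

Ordinary method of slices: FS = Σ[c'·Δl_i + (W_i cosα_i)·tanφ'] / Σ W_i sinα_i, with Δl_i = b_i / cosα_i.
Slice 1: Δl = 1.4/cos2.2° = 1.401 m; N'_1 = 16·cos2.2° = 16.0; c'Δl = 22.56; W sinα = 0.6
Slice 2: Δl = 1.7/cos16.8° = 1.776 m; N'_2 = 51·cos16.8° = 48.8; c'Δl = 28.59; W sinα = 14.7
Slice 3: Δl = 2.2/cos37.2° = 2.762 m; N'_3 = 47·cos37.2° = 37.4; c'Δl = 44.47; W sinα = 28.4
Σc'Δl = 95.6 kN/m; ΣN' = 102.2 kN/m; ΣW sinα = 43.8 kN/m
Resisting = 95.6 + 102.2·tan22.4° = 95.6 + 42.1 = 137.8 kN/m
FS = 137.8 / 43.8 = 3.147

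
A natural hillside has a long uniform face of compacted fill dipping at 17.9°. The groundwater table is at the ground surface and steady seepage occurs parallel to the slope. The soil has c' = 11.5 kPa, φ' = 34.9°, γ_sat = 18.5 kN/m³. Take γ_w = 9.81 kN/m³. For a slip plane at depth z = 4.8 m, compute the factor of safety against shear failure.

FS = 1.46

With seepage parallel to the slope and the water table at the surface, the effective normal stress on the slip plane uses the buoyant unit weight γ' = γ_sat − γ_w while the driving shear stress uses γ_sat:
FS = [c' + γ' z cos²β tanφ'] / [γ_sat z sinβ cosβ]
γ' = 18.5 − 9.81 = 8.69 kN/m³
Numerator = 11.5 + 8.69·4.8·cos²17.9°·tan34.9° = 11.5 + 8.69·4.8·0.9055·0.6976 = 37.850 kPa
Denominator = 18.5·4.8·sin17.9°·cos17.9° = 18.5·4.8·0.3074·0.9516 = 25.972 kPa
FS = 37.850 / 25.972 = 1.457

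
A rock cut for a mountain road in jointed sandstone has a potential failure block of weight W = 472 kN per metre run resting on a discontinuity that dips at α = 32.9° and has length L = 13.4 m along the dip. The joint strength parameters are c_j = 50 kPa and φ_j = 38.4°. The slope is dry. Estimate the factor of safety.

Resolving the block weight along and normal to the plane and applying the Mohr–Coulomb strength on the joint:
N' = W cosα = 472·cos32.9° = 396.3 kN/m
Driving force T = W sinα = 472·sin32.9° = 256.4 kN/m
Resisting force R = c_j·L + N'·tanφ_j = 50·13.4 + 396.3·tan38.4° = 670.0 + 314.1 = 984.1 kN/m
FS = R / T = 984.1 / 256.4 = 3.838

FS = 3.84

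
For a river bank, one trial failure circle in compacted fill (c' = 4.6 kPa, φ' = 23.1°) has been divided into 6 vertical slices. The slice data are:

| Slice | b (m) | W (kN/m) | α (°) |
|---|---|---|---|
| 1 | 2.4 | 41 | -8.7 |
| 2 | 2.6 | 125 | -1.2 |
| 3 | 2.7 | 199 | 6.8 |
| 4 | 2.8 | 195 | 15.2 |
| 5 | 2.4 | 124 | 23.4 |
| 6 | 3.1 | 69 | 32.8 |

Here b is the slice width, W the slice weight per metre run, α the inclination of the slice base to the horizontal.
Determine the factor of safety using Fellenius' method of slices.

FS = 2.53

Ordinary method of slices: FS = Σ[c'·Δl_i + (W_i cosα_i)·tanφ'] / Σ W_i sinα_i, with Δl_i = b_i / cosα_i.
Slice 1: Δl = 2.4/cos(-8.7°) = 2.428 m; N'_1 = 41·cos(-8.7°) = 40.5; c'Δl = 11.17; W sinα = -6.2
Slice 2: Δl = 2.6/cos(-1.2°) = 2.601 m; N'_2 = 125·cos(-1.2°) = 125.0; c'Δl = 11.96; W sinα = -2.6
Slice 3: Δl = 2.7/cos6.8° = 2.719 m; N'_3 = 199·cos6.8° = 197.6; c'Δl = 12.51; W sinα = 23.6
Slice 4: Δl = 2.8/cos15.2° = 2.902 m; N'_4 = 195·cos15.2° = 188.2; c'Δl = 13.35; W sinα = 51.1
Slice 5: Δl = 2.4/cos23.4° = 2.615 m; N'_5 = 124·cos23.4° = 113.8; c'Δl = 12.03; W sinα = 49.2
Slice 6: Δl = 3.1/cos32.8° = 3.688 m; N'_6 = 69·cos32.8° = 58.0; c'Δl = 16.96; W sinα = 37.4
Σc'Δl = 78.0 kN/m; ΣN' = 723.1 kN/m; ΣW sinα = 152.5 kN/m
Resisting = 78.0 + 723.1·tan23.1° = 78.0 + 308.4 = 386.4 kN/m
FS = 386.4 / 152.5 = 2.534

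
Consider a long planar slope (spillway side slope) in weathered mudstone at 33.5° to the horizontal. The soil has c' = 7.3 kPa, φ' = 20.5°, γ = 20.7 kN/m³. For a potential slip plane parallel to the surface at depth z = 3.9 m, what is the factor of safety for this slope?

FS = 0.76

For an infinite slope with a slip plane parallel to the surface (no pore pressure): FS = [c' + γz cos²β tanφ'] / [γz sinβ cosβ].
γz = 20.7·3.9 = 80.73 kN/m²
Numerator = 7.3 + 80.73·cos²33.5°·tan20.5° = 7.3 + 80.73·0.6954·0.3739 = 28.289 kPa
Denominator = 80.73·sin33.5°·cos33.5° = 80.73·0.5519·0.8339 = 37.156 kPa
FS = 28.289 / 37.156 = 0.761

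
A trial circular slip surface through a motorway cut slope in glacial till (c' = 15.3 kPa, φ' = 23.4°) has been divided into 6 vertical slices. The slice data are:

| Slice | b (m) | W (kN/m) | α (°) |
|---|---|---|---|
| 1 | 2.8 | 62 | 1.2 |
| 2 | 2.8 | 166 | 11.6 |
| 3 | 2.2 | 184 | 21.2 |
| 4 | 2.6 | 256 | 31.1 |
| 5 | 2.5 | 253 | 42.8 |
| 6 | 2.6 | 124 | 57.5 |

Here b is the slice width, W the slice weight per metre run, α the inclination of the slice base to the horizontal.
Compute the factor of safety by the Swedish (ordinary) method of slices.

Ordinary method of slices: FS = Σ[c'·Δl_i + (W_i cosα_i)·tanφ'] / Σ W_i sinα_i, with Δl_i = b_i / cosα_i.
Slice 1: Δl = 2.8/cos1.2° = 2.801 m; N'_1 = 62·cos1.2° = 62.0; c'Δl = 42.85; W sinα = 1.3
Slice 2: Δl = 2.8/cos11.6° = 2.858 m; N'_2 = 166·cos11.6° = 162.6; c'Δl = 43.73; W sinα = 33.4
Slice 3: Δl = 2.2/cos21.2° = 2.360 m; N'_3 = 184·cos21.2° = 171.5; c'Δl = 36.10; W sinα = 66.5
Slice 4: Δl = 2.6/cos31.1° = 3.036 m; N'_4 = 256·cos31.1° = 219.2; c'Δl = 46.46; W sinα = 132.2
Slice 5: Δl = 2.5/cos42.8° = 3.407 m; N'_5 = 253·cos42.8° = 185.6; c'Δl = 52.13; W sinα = 171.9
Slice 6: Δl = 2.6/cos57.5° = 4.839 m; N'_6 = 124·cos57.5° = 66.6; c'Δl = 74.04; W sinα = 104.6
Σc'Δl = 295.3 kN/m; ΣN' = 867.6 kN/m; ΣW sinα = 509.9 kN/m
Resisting = 295.3 + 867.6·tan23.4° = 295.3 + 375.4 = 670.8 kN/m
FS = 670.8 / 509.9 = 1.315

FS = 1.32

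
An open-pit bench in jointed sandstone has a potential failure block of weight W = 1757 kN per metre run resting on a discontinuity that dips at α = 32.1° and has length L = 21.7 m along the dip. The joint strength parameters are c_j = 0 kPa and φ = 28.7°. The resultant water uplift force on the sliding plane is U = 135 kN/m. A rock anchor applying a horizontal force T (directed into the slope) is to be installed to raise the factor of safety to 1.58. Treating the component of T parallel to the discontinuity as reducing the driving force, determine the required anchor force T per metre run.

T = 451 kN/m

Resolving forces along and normal to the sliding plane, with the horizontal anchor force T adding T·sinα to the effective normal force and T·cosα acting up the plane against the driving force:
FS = [c_jL + (W cosα − U + T sinα) tanφ] / [W sinα − T cosα]
Without the anchor: N' = 1353.4 kN/m, driving T_d = 933.7 kN/m, resisting R = 0·21.7 + 1353.4·tan28.7° = 741.0 kN/m, FS = 0.79.
Setting FS = 1.58 and solving for T:
1.58·(933.7 − T cos32.1°) = 741.0 + T sin32.1°·tan28.7°
T·(sin32.1°·tan28.7° + 1.58·cos32.1°) = 1.58·933.7 − 741.0
T·(0.5314·0.5475 + 1.58·0.8471) = 1475.2 − 741.0 = 734.2
T·1.6294 = 734.2
T = 450.6 kN/m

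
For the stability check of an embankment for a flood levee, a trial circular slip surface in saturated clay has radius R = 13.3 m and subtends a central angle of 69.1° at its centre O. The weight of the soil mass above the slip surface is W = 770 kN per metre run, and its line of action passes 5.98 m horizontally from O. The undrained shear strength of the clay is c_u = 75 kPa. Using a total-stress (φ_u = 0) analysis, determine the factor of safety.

Taking moments about the centre O, the resisting moment is provided by the undrained shear strength acting along the arc:
Arc length L_a = R·θ = 13.3·(69.1°·π/180) = 13.3·1.2060 = 16.04 m
M_R = c_u·L_a·R = 75·16.04·13.3 = 16000.0 kN·m/m
M_D = W·d = 770·5.98 = 4604.6 kN·m/m
FS = M_R / M_D = 16000.0 / 4604.6 = 3.475

FS = 3.47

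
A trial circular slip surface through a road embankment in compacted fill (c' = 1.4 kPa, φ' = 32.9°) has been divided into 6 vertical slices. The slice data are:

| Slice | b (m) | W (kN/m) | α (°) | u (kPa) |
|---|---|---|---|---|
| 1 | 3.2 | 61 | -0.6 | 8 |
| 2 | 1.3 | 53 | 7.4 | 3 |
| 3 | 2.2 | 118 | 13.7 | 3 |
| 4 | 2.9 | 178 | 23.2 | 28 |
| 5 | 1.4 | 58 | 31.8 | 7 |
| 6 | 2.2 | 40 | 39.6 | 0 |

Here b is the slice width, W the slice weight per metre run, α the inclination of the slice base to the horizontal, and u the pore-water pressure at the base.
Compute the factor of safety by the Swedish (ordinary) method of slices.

Ordinary method of slices: FS = Σ[c'·Δl_i + (W_i cosα_i − u_i·Δl_i)·tanφ'] / Σ W_i sinα_i, with Δl_i = b_i / cosα_i.
Slice 1: Δl = 3.2/cos(-0.6°) = 3.200 m; N'_1 = 61·cos(-0.6°) − 8·3.200 = 35.4; c'Δl = 4.48; W sinα = -0.6
Slice 2: Δl = 1.3/cos7.4° = 1.311 m; N'_2 = 53·cos7.4° − 3·1.311 = 48.6; c'Δl = 1.84; W sinα = 6.8
Slice 3: Δl = 2.2/cos13.7° = 2.264 m; N'_3 = 118·cos13.7° − 3·2.264 = 107.8; c'Δl = 3.17; W sinα = 27.9
Slice 4: Δl = 2.9/cos23.2° = 3.155 m; N'_4 = 178·cos23.2° − 28·3.155 = 75.3; c'Δl = 4.42; W sinα = 70.1
Slice 5: Δl = 1.4/cos31.8° = 1.647 m; N'_5 = 58·cos31.8° − 7·1.647 = 37.8; c'Δl = 2.31; W sinα = 30.6
Slice 6: Δl = 2.2/cos39.6° = 2.855 m; N'_6 = 40·cos39.6° − 0·2.855 = 30.8; c'Δl = 4.00; W sinα = 25.5
Σc'Δl = 20.2 kN/m; ΣN' = 335.7 kN/m; ΣW sinα = 160.3 kN/m
Resisting = 20.2 + 335.7·tan32.9° = 20.2 + 217.2 = 237.4 kN/m
FS = 237.4 / 160.3 = 1.481

FS = 1.48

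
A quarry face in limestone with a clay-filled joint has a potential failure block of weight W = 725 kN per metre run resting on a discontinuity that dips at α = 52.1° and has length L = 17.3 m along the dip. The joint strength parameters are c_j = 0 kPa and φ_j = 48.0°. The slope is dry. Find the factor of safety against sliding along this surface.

Resolving the block weight along and normal to the plane and applying the Mohr–Coulomb strength on the joint:
N' = W cosα = 725·cos52.1° = 445.4 kN/m
Driving force T = W sinα = 725·sin52.1° = 572.1 kN/m
Resisting force R = c_j·L + N'·tanφ_j = 0·17.3 + 445.4·tan48.0° = 0.0 + 494.6 = 494.6 kN/m
FS = R / T = 494.6 / 572.1 = 0.865

FS = 0.86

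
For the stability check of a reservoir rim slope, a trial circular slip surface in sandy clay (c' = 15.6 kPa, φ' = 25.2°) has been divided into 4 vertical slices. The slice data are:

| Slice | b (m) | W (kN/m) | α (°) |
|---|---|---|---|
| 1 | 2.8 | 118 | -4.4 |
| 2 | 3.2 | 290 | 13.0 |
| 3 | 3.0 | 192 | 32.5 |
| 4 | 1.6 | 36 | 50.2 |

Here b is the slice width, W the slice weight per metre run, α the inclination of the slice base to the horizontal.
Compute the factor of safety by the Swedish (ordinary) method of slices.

FS = 2.49

Ordinary method of slices: FS = Σ[c'·Δl_i + (W_i cosα_i)·tanφ'] / Σ W_i sinα_i, with Δl_i = b_i / cosα_i.
Slice 1: Δl = 2.8/cos(-4.4°) = 2.808 m; N'_1 = 118·cos(-4.4°) = 117.7; c'Δl = 43.81; W sinα = -9.1
Slice 2: Δl = 3.2/cos13.0° = 3.284 m; N'_2 = 290·cos13.0° = 282.6; c'Δl = 51.23; W sinα = 65.2
Slice 3: Δl = 3.0/cos32.5° = 3.557 m; N'_3 = 192·cos32.5° = 161.9; c'Δl = 55.49; W sinα = 103.2
Slice 4: Δl = 1.6/cos50.2° = 2.500 m; N'_4 = 36·cos50.2° = 23.0; c'Δl = 38.99; W sinα = 27.7
Σc'Δl = 189.5 kN/m; ΣN' = 585.2 kN/m; ΣW sinα = 187.0 kN/m
Resisting = 189.5 + 585.2·tan25.2° = 189.5 + 275.4 = 464.9 kN/m
FS = 464.9 / 187.0 = 2.486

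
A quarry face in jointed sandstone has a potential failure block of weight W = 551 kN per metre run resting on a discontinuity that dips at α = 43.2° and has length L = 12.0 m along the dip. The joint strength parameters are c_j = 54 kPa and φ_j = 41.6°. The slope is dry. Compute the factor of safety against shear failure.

FS = 2.66

Resolving the block weight along and normal to the plane and applying the Mohr–Coulomb strength on the joint:
N' = W cosα = 551·cos43.2° = 401.7 kN/m
Driving force T = W sinα = 551·sin43.2° = 377.2 kN/m
Resisting force R = c_j·L + N'·tanφ_j = 54·12.0 + 401.7·tan41.6° = 648.0 + 356.6 = 1004.6 kN/m
FS = R / T = 1004.6 / 377.2 = 2.663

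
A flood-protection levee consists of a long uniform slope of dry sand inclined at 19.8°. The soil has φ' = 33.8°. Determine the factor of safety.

FS = 1.86

For a dry cohesionless infinite slope the factor of safety is FS = tanφ' / tanβ.
FS = tan33.8° / tan19.8° = 0.6694 / 0.3600 = 1.859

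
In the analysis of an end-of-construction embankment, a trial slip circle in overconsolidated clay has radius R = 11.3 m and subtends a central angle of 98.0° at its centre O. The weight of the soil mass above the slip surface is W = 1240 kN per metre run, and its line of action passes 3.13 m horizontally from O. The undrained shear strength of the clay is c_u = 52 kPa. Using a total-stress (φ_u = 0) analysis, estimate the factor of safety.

FS = 2.93

Taking moments about the centre O, the resisting moment is provided by the undrained shear strength acting along the arc:
Arc length L_a = R·θ = 11.3·(98.0°·π/180) = 11.3·1.7104 = 19.33 m
M_R = c_u·L_a·R = 52·19.33·11.3 = 11357.0 kN·m/m
M_D = W·d = 1240·3.13 = 3881.2 kN·m/m
FS = M_R / M_D = 11357.0 / 3881.2 = 2.926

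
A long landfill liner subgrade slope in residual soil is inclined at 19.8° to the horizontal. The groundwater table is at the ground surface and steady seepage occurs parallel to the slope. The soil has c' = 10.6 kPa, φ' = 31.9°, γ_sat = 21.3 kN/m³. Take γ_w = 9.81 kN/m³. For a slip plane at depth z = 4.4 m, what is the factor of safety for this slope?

FS = 1.29

With seepage parallel to the slope and the water table at the surface, the effective normal stress on the slip plane uses the buoyant unit weight γ' = γ_sat − γ_w while the driving shear stress uses γ_sat:
FS = [c' + γ' z cos²β tanφ'] / [γ_sat z sinβ cosβ]
γ' = 21.3 − 9.81 = 11.49 kN/m³
Numerator = 10.6 + 11.49·4.4·cos²19.8°·tan31.9° = 10.6 + 11.49·4.4·0.8853·0.6224 = 38.458 kPa
Denominator = 21.3·4.4·sin19.8°·cos19.8° = 21.3·4.4·0.3387·0.9409 = 29.870 kPa
FS = 38.458 / 29.870 = 1.288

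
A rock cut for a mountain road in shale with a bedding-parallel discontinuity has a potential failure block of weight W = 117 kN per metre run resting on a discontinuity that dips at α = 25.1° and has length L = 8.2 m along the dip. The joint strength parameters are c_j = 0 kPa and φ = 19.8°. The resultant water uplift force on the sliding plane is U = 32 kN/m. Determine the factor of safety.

Resolving the block weight along and normal to the plane and applying the Mohr–Coulomb strength on the joint:
N' = W cosα − U = 117·cos25.1° − 32 = 74.0 kN/m
Driving force T = W sinα = 117·sin25.1° = 49.6 kN/m
Resisting force R = c_j·L + N'·tanφ = 0·8.2 + 74.0·tan19.8° = 0.0 + 26.6 = 26.6 kN/m
FS = R / T = 26.6 / 49.6 = 0.536

FS = 0.54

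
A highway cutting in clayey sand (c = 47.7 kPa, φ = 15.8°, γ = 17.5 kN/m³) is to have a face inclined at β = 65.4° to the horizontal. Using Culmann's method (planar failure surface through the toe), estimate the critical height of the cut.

Culmann's analysis gives the critical failure plane at α_cr = (β + φ)/2 = (65.4 + 15.8)/2 = 40.6°, and the critical height
H_c = (4c/γ) · sinβ cosφ / [1 − cos(β − φ)]
    = (4·47.7/17.5) · sin65.4°·cos15.8° / [1 − cos(49.6°)]
    = 10.903 · 0.9092·0.9622 / [1 − 0.6481]
    = 10.903 · 0.8749 / 0.3519
    = 27.11 m

H_c = 27.11 m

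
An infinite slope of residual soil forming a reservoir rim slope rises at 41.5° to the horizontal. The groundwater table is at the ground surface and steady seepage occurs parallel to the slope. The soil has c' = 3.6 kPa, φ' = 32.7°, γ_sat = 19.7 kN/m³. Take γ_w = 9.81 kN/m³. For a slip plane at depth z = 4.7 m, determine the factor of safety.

FS = 0.44

With seepage parallel to the slope and the water table at the surface, the effective normal stress on the slip plane uses the buoyant unit weight γ' = γ_sat − γ_w while the driving shear stress uses γ_sat:
FS = [c' + γ' z cos²β tanφ'] / [γ_sat z sinβ cosβ]
γ' = 19.7 − 9.81 = 9.89 kN/m³
Numerator = 3.6 + 9.89·4.7·cos²41.5°·tan32.7° = 3.6 + 9.89·4.7·0.5609·0.6420 = 20.339 kPa
Denominator = 19.7·4.7·sin41.5°·cos41.5° = 19.7·4.7·0.6626·0.7490 = 45.950 kPa
FS = 20.339 / 45.950 = 0.443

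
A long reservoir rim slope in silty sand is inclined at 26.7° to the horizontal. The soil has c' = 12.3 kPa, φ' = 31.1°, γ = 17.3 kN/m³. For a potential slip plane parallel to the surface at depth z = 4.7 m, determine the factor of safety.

FS = 1.58

For an infinite slope with a slip plane parallel to the surface (no pore pressure): FS = [c' + γz cos²β tanφ'] / [γz sinβ cosβ].
γz = 17.3·4.7 = 81.31 kN/m²
Numerator = 12.3 + 81.31·cos²26.7°·tan31.1° = 12.3 + 81.31·0.7981·0.6032 = 51.447 kPa
Denominator = 81.31·sin26.7°·cos26.7° = 81.31·0.4493·0.8934 = 32.639 kPa
FS = 51.447 / 32.639 = 1.576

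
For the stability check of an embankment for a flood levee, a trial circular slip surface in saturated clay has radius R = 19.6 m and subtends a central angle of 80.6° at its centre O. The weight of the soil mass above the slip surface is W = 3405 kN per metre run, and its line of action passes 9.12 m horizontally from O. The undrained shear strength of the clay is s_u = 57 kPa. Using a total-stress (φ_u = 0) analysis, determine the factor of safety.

Taking moments about the centre O, the resisting moment is provided by the undrained shear strength acting along the arc:
Arc length L_a = R·θ = 19.6·(80.6°·π/180) = 19.6·1.4067 = 27.57 m
M_R = s_u·L_a·R = 57·27.57·19.6 = 30803.5 kN·m/m
M_D = W·d = 3405·9.12 = 31053.6 kN·m/m
FS = M_R / M_D = 30803.5 / 31053.6 = 0.992

FS = 0.99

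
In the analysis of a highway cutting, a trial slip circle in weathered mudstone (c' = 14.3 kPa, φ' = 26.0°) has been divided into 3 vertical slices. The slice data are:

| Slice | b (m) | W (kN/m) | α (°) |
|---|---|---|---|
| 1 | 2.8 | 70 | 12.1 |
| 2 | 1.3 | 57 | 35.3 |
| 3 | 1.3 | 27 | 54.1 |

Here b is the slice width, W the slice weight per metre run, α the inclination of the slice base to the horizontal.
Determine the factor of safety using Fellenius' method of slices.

FS = 2.29

Ordinary method of slices: FS = Σ[c'·Δl_i + (W_i cosα_i)·tanφ'] / Σ W_i sinα_i, with Δl_i = b_i / cosα_i.
Slice 1: Δl = 2.8/cos12.1° = 2.864 m; N'_1 = 70·cos12.1° = 68.4; c'Δl = 40.95; W sinα = 14.7
Slice 2: Δl = 1.3/cos35.3° = 1.593 m; N'_2 = 57·cos35.3° = 46.5; c'Δl = 22.78; W sinα = 32.9
Slice 3: Δl = 1.3/cos54.1° = 2.217 m; N'_3 = 27·cos54.1° = 15.8; c'Δl = 31.70; W sinα = 21.9
Σc'Δl = 95.4 kN/m; ΣN' = 130.8 kN/m; ΣW sinα = 69.5 kN/m
Resisting = 95.4 + 130.8·tan26.0° = 95.4 + 63.8 = 159.2 kN/m
FS = 159.2 / 69.5 = 2.292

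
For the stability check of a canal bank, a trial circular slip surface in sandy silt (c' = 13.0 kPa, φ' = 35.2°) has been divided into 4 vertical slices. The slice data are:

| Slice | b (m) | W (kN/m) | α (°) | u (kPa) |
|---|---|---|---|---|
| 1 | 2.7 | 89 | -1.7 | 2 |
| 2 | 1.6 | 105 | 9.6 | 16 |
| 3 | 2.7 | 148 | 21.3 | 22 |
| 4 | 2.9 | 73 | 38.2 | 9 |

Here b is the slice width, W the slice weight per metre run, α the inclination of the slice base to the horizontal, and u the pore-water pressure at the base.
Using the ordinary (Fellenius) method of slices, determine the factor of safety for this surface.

FS = 2.86

Ordinary method of slices: FS = Σ[c'·Δl_i + (W_i cosα_i − u_i·Δl_i)·tanφ'] / Σ W_i sinα_i, with Δl_i = b_i / cosα_i.
Slice 1: Δl = 2.7/cos(-1.7°) = 2.701 m; N'_1 = 89·cos(-1.7°) − 2·2.701 = 83.6; c'Δl = 35.12; W sinα = -2.6
Slice 2: Δl = 1.6/cos9.6° = 1.623 m; N'_2 = 105·cos9.6° − 16·1.623 = 77.6; c'Δl = 21.10; W sinα = 17.5
Slice 3: Δl = 2.7/cos21.3° = 2.898 m; N'_3 = 148·cos21.3° − 22·2.898 = 74.1; c'Δl = 37.67; W sinα = 53.8
Slice 4: Δl = 2.9/cos38.2° = 3.690 m; N'_4 = 73·cos38.2° − 9·3.690 = 24.2; c'Δl = 47.97; W sinα = 45.1
Σc'Δl = 141.9 kN/m; ΣN' = 259.4 kN/m; ΣW sinα = 113.8 kN/m
Resisting = 141.9 + 259.4·tan35.2° = 141.9 + 183.0 = 324.9 kN/m
FS = 324.9 / 113.8 = 2.855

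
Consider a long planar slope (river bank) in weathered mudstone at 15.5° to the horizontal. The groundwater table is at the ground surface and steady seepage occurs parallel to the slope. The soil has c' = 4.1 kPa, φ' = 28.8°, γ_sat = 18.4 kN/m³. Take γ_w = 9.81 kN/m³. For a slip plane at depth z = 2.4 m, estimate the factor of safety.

With seepage parallel to the slope and the water table at the surface, the effective normal stress on the slip plane uses the buoyant unit weight γ' = γ_sat − γ_w while the driving shear stress uses γ_sat:
FS = [c' + γ' z cos²β tanφ'] / [γ_sat z sinβ cosβ]
γ' = 18.4 − 9.81 = 8.59 kN/m³
Numerator = 4.1 + 8.59·2.4·cos²15.5°·tan28.8° = 4.1 + 8.59·2.4·0.9286·0.5498 = 14.624 kPa
Denominator = 18.4·2.4·sin15.5°·cos15.5° = 18.4·2.4·0.2672·0.9636 = 11.372 kPa
FS = 14.624 / 11.372 = 1.286

FS = 1.29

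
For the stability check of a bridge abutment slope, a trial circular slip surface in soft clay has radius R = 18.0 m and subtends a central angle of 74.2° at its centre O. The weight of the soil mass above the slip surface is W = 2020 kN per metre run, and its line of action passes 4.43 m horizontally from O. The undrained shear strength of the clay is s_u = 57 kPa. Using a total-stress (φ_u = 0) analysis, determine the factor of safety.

FS = 2.67

Taking moments about the centre O, the resisting moment is provided by the undrained shear strength acting along the arc:
Arc length L_a = R·θ = 18.0·(74.2°·π/180) = 18.0·1.2950 = 23.31 m
M_R = s_u·L_a·R = 57·23.31·18.0 = 23916.7 kN·m/m
M_D = W·d = 2020·4.43 = 8948.6 kN·m/m
FS = M_R / M_D = 23916.7 / 8948.6 = 2.673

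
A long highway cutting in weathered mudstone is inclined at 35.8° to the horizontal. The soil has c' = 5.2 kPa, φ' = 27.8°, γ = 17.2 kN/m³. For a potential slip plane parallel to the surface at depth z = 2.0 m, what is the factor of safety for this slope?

FS = 1.05

For an infinite slope with a slip plane parallel to the surface (no pore pressure): FS = [c' + γz cos²β tanφ'] / [γz sinβ cosβ].
γz = 17.2·2.0 = 34.40 kN/m²
Numerator = 5.2 + 34.40·cos²35.8°·tan27.8° = 5.2 + 34.40·0.6578·0.5272 = 17.131 kPa
Denominator = 34.40·sin35.8°·cos35.8° = 34.40·0.5850·0.8111 = 16.321 kPa
FS = 17.131 / 16.321 = 1.050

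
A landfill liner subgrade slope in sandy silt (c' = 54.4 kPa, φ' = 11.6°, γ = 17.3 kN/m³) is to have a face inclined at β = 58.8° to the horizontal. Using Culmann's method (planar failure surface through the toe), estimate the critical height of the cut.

H_c = 32.88 m

Culmann's analysis gives the critical failure plane at α_cr = (β + φ')/2 = (58.8 + 11.6)/2 = 35.2°, and the critical height
H_c = (4c'/γ) · sinβ cosφ' / [1 − cos(β − φ')]
    = (4·54.4/17.3) · sin58.8°·cos11.6° / [1 − cos(47.2°)]
    = 12.578 · 0.8554·0.9796 / [1 − 0.6794]
    = 12.578 · 0.8379 / 0.3206
    = 32.88 m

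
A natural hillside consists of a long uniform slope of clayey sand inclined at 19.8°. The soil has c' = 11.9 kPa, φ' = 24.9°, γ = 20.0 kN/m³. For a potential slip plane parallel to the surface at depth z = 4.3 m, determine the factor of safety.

FS = 1.72

For an infinite slope with a slip plane parallel to the surface (no pore pressure): FS = [c' + γz cos²β tanφ'] / [γz sinβ cosβ].
γz = 20.0·4.3 = 86.00 kN/m²
Numerator = 11.9 + 86.00·cos²19.8°·tan24.9° = 11.9 + 86.00·0.8853·0.4642 = 47.239 kPa
Denominator = 86.00·sin19.8°·cos19.8° = 86.00·0.3387·0.9409 = 27.409 kPa
FS = 47.239 / 27.409 = 1.723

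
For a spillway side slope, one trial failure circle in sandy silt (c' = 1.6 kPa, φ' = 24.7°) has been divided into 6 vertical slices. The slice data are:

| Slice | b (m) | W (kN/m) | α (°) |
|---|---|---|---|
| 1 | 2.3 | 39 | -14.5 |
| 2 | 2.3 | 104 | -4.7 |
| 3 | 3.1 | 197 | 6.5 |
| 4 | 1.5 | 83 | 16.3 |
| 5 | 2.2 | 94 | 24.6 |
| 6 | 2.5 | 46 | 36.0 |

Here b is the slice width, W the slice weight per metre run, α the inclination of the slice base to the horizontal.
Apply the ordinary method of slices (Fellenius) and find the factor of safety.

FS = 2.91

Ordinary method of slices: FS = Σ[c'·Δl_i + (W_i cosα_i)·tanφ'] / Σ W_i sinα_i, with Δl_i = b_i / cosα_i.
Slice 1: Δl = 2.3/cos(-14.5°) = 2.376 m; N'_1 = 39·cos(-14.5°) = 37.8; c'Δl = 3.80; W sinα = -9.8
Slice 2: Δl = 2.3/cos(-4.7°) = 2.308 m; N'_2 = 104·cos(-4.7°) = 103.7; c'Δl = 3.69; W sinα = -8.5
Slice 3: Δl = 3.1/cos6.5° = 3.120 m; N'_3 = 197·cos6.5° = 195.7; c'Δl = 4.99; W sinα = 22.3
Slice 4: Δl = 1.5/cos16.3° = 1.563 m; N'_4 = 83·cos16.3° = 79.7; c'Δl = 2.50; W sinα = 23.3
Slice 5: Δl = 2.2/cos24.6° = 2.420 m; N'_5 = 94·cos24.6° = 85.5; c'Δl = 3.87; W sinα = 39.1
Slice 6: Δl = 2.5/cos36.0° = 3.090 m; N'_6 = 46·cos36.0° = 37.2; c'Δl = 4.94; W sinα = 27.0
Σc'Δl = 23.8 kN/m; ΣN' = 539.5 kN/m; ΣW sinα = 93.5 kN/m
Resisting = 23.8 + 539.5·tan24.7° = 23.8 + 248.1 = 271.9 kN/m
FS = 271.9 / 93.5 = 2.909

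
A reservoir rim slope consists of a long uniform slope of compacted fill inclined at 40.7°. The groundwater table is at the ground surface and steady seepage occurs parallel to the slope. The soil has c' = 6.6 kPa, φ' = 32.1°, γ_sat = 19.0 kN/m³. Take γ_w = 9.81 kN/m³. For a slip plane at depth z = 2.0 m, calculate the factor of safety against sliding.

FS = 0.70

With seepage parallel to the slope and the water table at the surface, the effective normal stress on the slip plane uses the buoyant unit weight γ' = γ_sat − γ_w while the driving shear stress uses γ_sat:
FS = [c' + γ' z cos²β tanφ'] / [γ_sat z sinβ cosβ]
γ' = 19.0 − 9.81 = 9.19 kN/m³
Numerator = 6.6 + 9.19·2.0·cos²40.7°·tan32.1° = 6.6 + 9.19·2.0·0.5748·0.6273 = 13.227 kPa
Denominator = 19.0·2.0·sin40.7°·cos40.7° = 19.0·2.0·0.6521·0.7581 = 18.786 kPa
FS = 13.227 / 18.786 = 0.704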